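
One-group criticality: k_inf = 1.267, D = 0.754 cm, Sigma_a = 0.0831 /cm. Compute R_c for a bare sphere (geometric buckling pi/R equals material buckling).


L^2 = D / Sigma_a = 0.754 / 0.0831 = 9.073406 cm^2
B_m^2 = (k_inf - 1) / L^2 = (1.267 - 1) / 9.073406 = 0.02942666 /cm^2
For a bare sphere: B_g = pi/R, so R_c = pi / sqrt(B_m^2)
R_c = pi / sqrt(0.02942666) = 18.314 cm

18.314


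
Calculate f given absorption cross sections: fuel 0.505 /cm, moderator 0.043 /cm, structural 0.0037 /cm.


f = Sigma_a_fuel / (Sigma_a_fuel + Sigma_a_mod + Sigma_a_other)
f = 0.505 / (0.505 + 0.043 + 0.0037)
f = 0.91535

0.91535


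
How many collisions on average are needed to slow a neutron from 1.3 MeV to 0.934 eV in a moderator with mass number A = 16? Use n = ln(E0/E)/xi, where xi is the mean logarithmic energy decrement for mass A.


xi = 1 + (A-1)^2/(2A)*ln((A-1)/(A+1)) = 0.1199467 (for A = 16)
n = ln(E0/E) / xi
n = ln(1.3e6 / 0.934) / 0.1199467
n = ln(1.391863e+06) / 0.1199467 = 117.94

117.94


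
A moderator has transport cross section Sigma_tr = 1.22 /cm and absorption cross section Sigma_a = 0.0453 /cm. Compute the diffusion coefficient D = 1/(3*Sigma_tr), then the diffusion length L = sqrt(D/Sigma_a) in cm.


D = 1 / (3 * Sigma_tr) = 1 / (3 * 1.22) = 0.2732240 cm
L = sqrt(D / Sigma_a)
L = sqrt(0.2732240 / 0.0453)
L = 2.4559 cm

2.4559


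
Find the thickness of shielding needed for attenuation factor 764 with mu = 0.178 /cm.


x = ln(factor) / mu
x = ln(764) / 0.178
x = 37.295 cm

37.295


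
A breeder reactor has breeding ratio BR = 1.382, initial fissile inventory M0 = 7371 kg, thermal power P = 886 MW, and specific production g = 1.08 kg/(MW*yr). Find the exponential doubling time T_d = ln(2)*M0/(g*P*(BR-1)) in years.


Breeding gain G = BR - 1 = 1.382 - 1 = 0.382
Fissile production rate = g * P * G = 1.08 * 886 * 0.382 = 365.52816 kg/yr
T_d = ln(2) * M0 / (g * P * G)
T_d = ln(2) * 7371 / 365.52816 = 13.978 yr

13.978


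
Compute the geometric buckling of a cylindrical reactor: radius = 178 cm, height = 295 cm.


B^2 = (2.405/R)^2 + (pi/H)^2
B^2 = (2.405/178)^2 + (pi/295)^2
B^2 = 2.9596e-04 /cm^2

2.9596e-04


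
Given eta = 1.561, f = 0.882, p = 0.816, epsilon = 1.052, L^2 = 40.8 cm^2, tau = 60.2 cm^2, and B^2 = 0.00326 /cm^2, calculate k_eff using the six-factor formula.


k_inf = eta*f*p*eps = 1.561*0.882*0.816*1.052 = 1.181891
P_TNL = 1/(1 + L^2*B^2) = 1/(1 + 40.8*0.00326) = 0.8826063
P_FNL = exp(-B^2*tau) = exp(-0.00326*60.2) = 0.8218051
k_eff = k_inf * P_TNL * P_FNL = 1.181891 * 0.8826063 * 0.8218051
k_eff = 0.85726

0.85726


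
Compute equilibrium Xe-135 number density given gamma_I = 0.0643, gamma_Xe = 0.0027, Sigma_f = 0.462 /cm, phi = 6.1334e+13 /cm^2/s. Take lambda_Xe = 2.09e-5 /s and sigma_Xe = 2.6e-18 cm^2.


Xe_eq = (gamma_I + gamma_Xe) * Sigma_f * phi / (lambda_Xe + sigma_Xe * phi)
Numerator = (0.0643 + 0.0027) * 0.462 * 6.1334e+13 = 1.898533e+12
Denominator = 2.09e-5 + 2.6e-18 * 6.1334e+13 = 1.803684e-04
Xe_eq = 1.898533e+12 / 1.803684e-04 = 1.0526e+16 /cm^3

1.0526e+16


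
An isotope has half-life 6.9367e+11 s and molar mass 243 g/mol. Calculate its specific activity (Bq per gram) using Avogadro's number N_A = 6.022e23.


lambda = ln(2) / t_half = ln(2) / 6.9367e+11 = 9.992463e-13 /s
SA = lambda * N_A / M
SA = 9.992463e-13 * 6.022e23 / 243
SA = 2.4763e+09 Bq/g

2.4763e+09


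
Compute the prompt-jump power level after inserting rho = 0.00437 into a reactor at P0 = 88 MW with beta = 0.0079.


P1/P0 = beta / (beta - rho)
P1/P0 = 0.0079 / (0.0079 - 0.00437) = 2.237960
P1 = 88 * 2.237960 = 196.94 MW

196.94


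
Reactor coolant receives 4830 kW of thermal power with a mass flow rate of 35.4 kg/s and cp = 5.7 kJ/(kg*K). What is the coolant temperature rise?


dT = Q / (m_dot * cp)
dT = 4830 / (35.4 * 5.7)
dT = 23.937 C

23.937


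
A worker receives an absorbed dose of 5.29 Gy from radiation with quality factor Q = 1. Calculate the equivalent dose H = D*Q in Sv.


H = D * Q
H = 5.29 * 1
H = 5.2900 Sv

5.2900


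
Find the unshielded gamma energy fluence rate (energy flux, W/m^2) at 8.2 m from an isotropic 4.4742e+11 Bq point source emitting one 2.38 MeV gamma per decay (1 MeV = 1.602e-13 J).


psi = A * E * 1.602e-13 / (4*pi*r^2)
psi = 4.4742e+11 * 2.38 * 1.602e-13 / (4*pi*8.2^2)
psi = 2.0189e-04 W/m^2

2.0189e-04


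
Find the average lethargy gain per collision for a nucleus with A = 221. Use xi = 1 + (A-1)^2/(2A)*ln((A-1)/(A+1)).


xi = 1 + (A-1)^2/(2A) * ln((A-1)/(A+1))
xi = 1 + (221-1)^2/(2*221) * ln((221-1)/(221 +1))
xi = 0.0090225

0.0090225


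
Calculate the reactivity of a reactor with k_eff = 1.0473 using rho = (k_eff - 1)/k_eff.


rho = (k_eff - 1) / k_eff
rho = (1.0473 - 1) / 1.0473
rho = 0.045164

0.045164


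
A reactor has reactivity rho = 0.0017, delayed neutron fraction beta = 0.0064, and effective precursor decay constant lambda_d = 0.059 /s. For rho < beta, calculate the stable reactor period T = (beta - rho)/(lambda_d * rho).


T = (beta - rho) / (lambda_d * rho)
T = (0.0064 - 0.0017) / (0.059 * 0.0017)
T = 46.859 s

46.859


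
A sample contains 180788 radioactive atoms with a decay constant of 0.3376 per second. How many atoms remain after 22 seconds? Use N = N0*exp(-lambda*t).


N = N0 * exp(-lambda * t)
N = 180788 * exp(-0.3376 * 22)
N = 107.54

107.54


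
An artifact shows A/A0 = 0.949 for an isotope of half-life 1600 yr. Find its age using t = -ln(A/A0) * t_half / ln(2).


lambda = ln(2) / t_half = ln(2) / 1600 = 4.332170e-04 /yr
t = -ln(A/A0) / lambda
t = -ln(0.949) / 4.332170e-04
t = 120.83 yr

120.83


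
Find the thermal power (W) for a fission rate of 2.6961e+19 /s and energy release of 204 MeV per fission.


P = fission_rate * E_MeV * 1.602e-13
P = 2.6961e+19 * 204 * 1.602e-13
P = 8.8111e+08 W

8.8111e+08


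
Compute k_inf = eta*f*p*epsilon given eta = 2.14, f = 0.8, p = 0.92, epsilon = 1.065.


k_inf = eta * f * p * epsilon
k_inf = 2.14 * 0.8 * 0.92 * 1.065
k_inf = 1.6774

1.6774


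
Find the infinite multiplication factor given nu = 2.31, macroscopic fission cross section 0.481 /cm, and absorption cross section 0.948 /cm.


k_inf = nu * Sigma_f / Sigma_a
k_inf = 2.31 * 0.481 / 0.948
k_inf = 1.1721

1.1721


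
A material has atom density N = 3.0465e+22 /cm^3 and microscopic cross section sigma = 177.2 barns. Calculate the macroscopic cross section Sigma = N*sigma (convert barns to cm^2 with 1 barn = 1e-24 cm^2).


Sigma = N * sigma_barns * 1e-24
Sigma = 3.0465e+22 * 177.2 * 1e-24
Sigma = 5.3984 /cm

5.3984


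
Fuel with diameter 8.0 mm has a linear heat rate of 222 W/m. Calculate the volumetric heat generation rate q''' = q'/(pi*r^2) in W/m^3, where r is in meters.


r = D / 2 / 1000 = 8.0 / 2 / 1000 = 0.004 m
q''' = q' / (pi * r^2)
q''' = 222 / (pi * 0.004^2)
q''' = 4.4165e+06 W/m^3

4.4165e+06


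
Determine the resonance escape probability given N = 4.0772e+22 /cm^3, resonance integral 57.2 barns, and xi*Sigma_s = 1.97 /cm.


p = exp(-N * I * 1e-24 / (xi*Sigma_s))
p = exp(-4.0772e+22 * 57.2 * 1e-24 / 1.97)
p = 0.30610

0.30610


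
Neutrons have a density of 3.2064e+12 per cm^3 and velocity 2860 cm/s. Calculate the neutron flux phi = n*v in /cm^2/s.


phi = n * v
phi = 3.2064e+12 * 2860
phi = 9.1703e+15 /cm^2/s

9.1703e+15


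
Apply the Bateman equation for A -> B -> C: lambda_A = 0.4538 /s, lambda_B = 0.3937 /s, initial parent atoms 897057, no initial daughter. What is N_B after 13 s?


N_B(t) = lambda_A * N_A0 / (lambda_B - lambda_A) * [exp(-lambda_A*t) - exp(-lambda_B*t)]
exp(-0.4538*13) = 0.002741089; exp(-0.3937*13) = 0.005987388
N_B = 0.4538 * 897057 / (0.3937 - 0.4538) * (0.002741089 - 0.005987388)
N_B = 21989

21989


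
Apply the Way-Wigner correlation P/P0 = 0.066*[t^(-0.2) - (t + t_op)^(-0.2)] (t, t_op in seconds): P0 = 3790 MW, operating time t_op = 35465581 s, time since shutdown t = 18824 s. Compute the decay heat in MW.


P/P0 = 0.066 * [t^(-0.2) - (t + t_op)^(-0.2)]
P/P0 = 0.066 * [18824^(-0.2) - (18824 + 35465581)^(-0.2)]
P/P0 = 0.066 * [0.1396554 - 0.03090242] = 0.007177697
P = 3790 * 0.007177697 = 27.203 MW

27.203


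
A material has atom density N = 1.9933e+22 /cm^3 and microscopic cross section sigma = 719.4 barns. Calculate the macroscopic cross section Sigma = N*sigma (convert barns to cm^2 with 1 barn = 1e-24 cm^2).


Sigma = N * sigma_barns * 1e-24
Sigma = 1.9933e+22 * 719.4 * 1e-24
Sigma = 14.340 /cm

14.340


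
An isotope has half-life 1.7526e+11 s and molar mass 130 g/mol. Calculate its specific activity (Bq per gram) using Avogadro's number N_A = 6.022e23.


lambda = ln(2) / t_half = ln(2) / 1.7526e+11 = 3.954965e-12 /s
SA = lambda * N_A / M
SA = 3.954965e-12 * 6.022e23 / 130
SA = 1.8321e+10 Bq/g

1.8321e+10


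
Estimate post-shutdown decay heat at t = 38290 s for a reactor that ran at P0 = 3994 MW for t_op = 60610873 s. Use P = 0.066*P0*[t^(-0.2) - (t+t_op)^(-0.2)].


P/P0 = 0.066 * [t^(-0.2) - (t + t_op)^(-0.2)]
P/P0 = 0.066 * [38290^(-0.2) - (38290 + 60610873)^(-0.2)]
P/P0 = 0.066 * [0.1211666 - 0.02776100] = 0.006164770
P = 3994 * 0.006164770 = 24.622 MW

24.622


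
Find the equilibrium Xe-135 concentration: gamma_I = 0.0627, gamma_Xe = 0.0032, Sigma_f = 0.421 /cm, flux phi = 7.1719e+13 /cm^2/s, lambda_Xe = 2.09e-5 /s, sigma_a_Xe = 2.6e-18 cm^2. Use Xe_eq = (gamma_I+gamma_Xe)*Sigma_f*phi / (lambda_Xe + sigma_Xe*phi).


Xe_eq = (gamma_I + gamma_Xe) * Sigma_f * phi / (lambda_Xe + sigma_Xe * phi)
Numerator = (0.0627 + 0.0032) * 0.421 * 7.1719e+13 = 1.989765e+12
Denominator = 2.09e-5 + 2.6e-18 * 7.1719e+13 = 2.073694e-04
Xe_eq = 1.989765e+12 / 2.073694e-04 = 9.5953e+15 /cm^3

9.5953e+15


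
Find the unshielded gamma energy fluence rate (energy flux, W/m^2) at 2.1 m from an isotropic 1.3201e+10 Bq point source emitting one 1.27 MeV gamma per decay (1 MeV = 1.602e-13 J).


psi = A * E * 1.602e-13 / (4*pi*r^2)
psi = 1.3201e+10 * 1.27 * 1.602e-13 / (4*pi*2.1^2)
psi = 4.8465e-05 W/m^2

4.8465e-05


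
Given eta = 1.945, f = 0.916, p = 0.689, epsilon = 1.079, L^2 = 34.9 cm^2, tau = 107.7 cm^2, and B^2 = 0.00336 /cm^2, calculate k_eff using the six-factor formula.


k_inf = eta*f*p*eps = 1.945*0.916*0.689*1.079 = 1.324512
P_TNL = 1/(1 + L^2*B^2) = 1/(1 + 34.9*0.00336) = 0.8950436
P_FNL = exp(-B^2*tau) = exp(-0.00336*107.7) = 0.6963715
k_eff = k_inf * P_TNL * P_FNL = 1.324512 * 0.8950436 * 0.6963715
k_eff = 0.82555

0.82555


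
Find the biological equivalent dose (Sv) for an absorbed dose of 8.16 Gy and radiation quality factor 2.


H = D * Q
H = 8.16 * 2
H = 16.320 Sv

16.320


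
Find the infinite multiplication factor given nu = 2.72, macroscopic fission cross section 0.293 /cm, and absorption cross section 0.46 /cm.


k_inf = nu * Sigma_f / Sigma_a
k_inf = 2.72 * 0.293 / 0.46
k_inf = 1.7325

1.7325


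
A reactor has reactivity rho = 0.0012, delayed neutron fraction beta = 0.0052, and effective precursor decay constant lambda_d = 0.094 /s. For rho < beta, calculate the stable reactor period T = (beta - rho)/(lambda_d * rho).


T = (beta - rho) / (lambda_d * rho)
T = (0.0052 - 0.0012) / (0.094 * 0.0012)
T = 35.461 s

35.461


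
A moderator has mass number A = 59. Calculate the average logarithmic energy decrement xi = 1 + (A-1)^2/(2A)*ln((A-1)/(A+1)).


xi = 1 + (A-1)^2/(2A) * ln((A-1)/(A+1))
xi = 1 + (59-1)^2/(2*59) * ln((59-1)/(59 +1))
xi = 0.033518

0.033518


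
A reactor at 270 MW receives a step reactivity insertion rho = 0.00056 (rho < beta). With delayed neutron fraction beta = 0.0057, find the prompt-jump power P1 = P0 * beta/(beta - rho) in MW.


P1/P0 = beta / (beta - rho)
P1/P0 = 0.0057 / (0.0057 - 0.00056) = 1.108949
P1 = 270 * 1.108949 = 299.42 MW

299.42


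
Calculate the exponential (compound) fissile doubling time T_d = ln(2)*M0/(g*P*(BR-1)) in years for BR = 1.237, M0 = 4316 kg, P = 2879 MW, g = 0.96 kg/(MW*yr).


Breeding gain G = BR - 1 = 1.237 - 1 = 0.237
Fissile production rate = g * P * G = 0.96 * 2879 * 0.237 = 655.03008 kg/yr
T_d = ln(2) * M0 / (g * P * G)
T_d = ln(2) * 4316 / 655.03008 = 4.5672 yr

4.5672


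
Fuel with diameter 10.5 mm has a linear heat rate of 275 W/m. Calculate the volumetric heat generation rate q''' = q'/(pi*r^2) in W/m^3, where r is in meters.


r = D / 2 / 1000 = 10.5 / 2 / 1000 = 0.00525 m
q''' = q' / (pi * r^2)
q''' = 275 / (pi * 0.00525^2)
q''' = 3.1759e+06 W/m^3

3.1759e+06


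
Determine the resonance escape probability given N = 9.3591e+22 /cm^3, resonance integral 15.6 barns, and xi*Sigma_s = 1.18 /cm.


p = exp(-N * I * 1e-24 / (xi*Sigma_s))
p = exp(-9.3591e+22 * 15.6 * 1e-24 / 1.18)
p = 0.29017

0.29017


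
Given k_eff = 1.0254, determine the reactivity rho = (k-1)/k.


rho = (k_eff - 1) / k_eff
rho = (1.0254 - 1) / 1.0254
rho = 0.024771

0.024771


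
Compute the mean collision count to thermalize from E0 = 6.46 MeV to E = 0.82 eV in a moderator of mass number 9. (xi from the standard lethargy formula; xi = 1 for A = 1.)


xi = 1 + (A-1)^2/(2A)*ln((A-1)/(A+1)) = 0.2066007 (for A = 9)
n = ln(E0/E) / xi
n = ln(6.46e6 / 0.82) / 0.2066007
n = ln(7.878049e+06) / 0.2066007 = 76.861

76.861


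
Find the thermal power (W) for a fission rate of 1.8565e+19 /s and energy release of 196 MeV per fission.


P = fission_rate * E_MeV * 1.602e-13
P = 1.8565e+19 * 196 * 1.602e-13
P = 5.8293e+08 W

5.8293e+08


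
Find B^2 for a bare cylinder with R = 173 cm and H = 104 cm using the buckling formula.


B^2 = (2.405/R)^2 + (pi/H)^2
B^2 = (2.405/173)^2 + (pi/104)^2
B^2 = 0.0011058 /cm^2

0.0011058


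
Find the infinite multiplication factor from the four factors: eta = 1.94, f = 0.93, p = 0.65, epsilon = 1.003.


k_inf = eta * f * p * epsilon
k_inf = 1.94 * 0.93 * 0.65 * 1.003
k_inf = 1.1762

1.1762


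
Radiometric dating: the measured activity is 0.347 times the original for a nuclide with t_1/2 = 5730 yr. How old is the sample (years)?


lambda = ln(2) / t_half = ln(2) / 5730 = 1.209681e-04 /yr
t = -ln(A/A0) / lambda
t = -ln(0.347) / 1.209681e-04
t = 8749.7 yr

8749.7


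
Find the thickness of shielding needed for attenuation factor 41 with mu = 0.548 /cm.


x = ln(factor) / mu
x = ln(41) / 0.548
x = 6.7766 cm

6.7766


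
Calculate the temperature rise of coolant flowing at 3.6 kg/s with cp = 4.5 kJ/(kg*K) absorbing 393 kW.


dT = Q / (m_dot * cp)
dT = 393 / (3.6 * 4.5)
dT = 24.259 C

24.259


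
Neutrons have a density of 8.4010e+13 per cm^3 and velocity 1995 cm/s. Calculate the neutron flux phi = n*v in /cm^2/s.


phi = n * v
phi = 8.4010e+13 * 1995
phi = 1.6760e+17 /cm^2/s

1.6760e+17


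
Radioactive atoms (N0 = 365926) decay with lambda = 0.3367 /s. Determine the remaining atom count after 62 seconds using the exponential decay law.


N = N0 * exp(-lambda * t)
N = 365926 * exp(-0.3367 * 62)
N = 3.1428e-04

3.1428e-04


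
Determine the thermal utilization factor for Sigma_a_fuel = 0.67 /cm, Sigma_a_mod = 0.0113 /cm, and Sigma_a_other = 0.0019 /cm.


f = Sigma_a_fuel / (Sigma_a_fuel + Sigma_a_mod + Sigma_a_other)
f = 0.67 / (0.67 + 0.0113 + 0.0019)
f = 0.98068

0.98068


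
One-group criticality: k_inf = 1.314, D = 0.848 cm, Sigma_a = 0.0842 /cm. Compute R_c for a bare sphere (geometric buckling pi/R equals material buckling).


L^2 = D / Sigma_a = 0.848 / 0.0842 = 10.07126 cm^2
B_m^2 = (k_inf - 1) / L^2 = (1.314 - 1) / 10.07126 = 0.03117783 /cm^2
For a bare sphere: B_g = pi/R, so R_c = pi / sqrt(B_m^2)
R_c = pi / sqrt(0.03117783) = 17.792 cm

17.792


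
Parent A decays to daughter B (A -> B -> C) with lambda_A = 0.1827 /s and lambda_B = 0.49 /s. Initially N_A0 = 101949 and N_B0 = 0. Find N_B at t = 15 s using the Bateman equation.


N_B(t) = lambda_A * N_A0 / (lambda_B - lambda_A) * [exp(-lambda_A*t) - exp(-lambda_B*t)]
exp(-0.1827*15) = 0.06453807; exp(-0.49*15) = 6.425924e-04
N_B = 0.1827 * 101949 / (0.49 - 0.1827) * (0.06453807 - 6.425924e-04)
N_B = 3872.8

3872.8


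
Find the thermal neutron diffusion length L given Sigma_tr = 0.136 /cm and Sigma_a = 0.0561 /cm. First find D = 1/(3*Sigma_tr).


D = 1 / (3 * Sigma_tr) = 1 / (3 * 0.136) = 2.450980 cm
L = sqrt(D / Sigma_a)
L = sqrt(2.450980 / 0.0561)
L = 6.6098 cm

6.6098


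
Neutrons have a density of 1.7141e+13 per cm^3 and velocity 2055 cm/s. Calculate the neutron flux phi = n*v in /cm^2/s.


phi = n * v
phi = 1.7141e+13 * 2055
phi = 3.5225e+16 /cm^2/s

3.5225e+16


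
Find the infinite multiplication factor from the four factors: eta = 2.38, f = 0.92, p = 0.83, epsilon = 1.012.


k_inf = eta * f * p * epsilon
k_inf = 2.38 * 0.92 * 0.83 * 1.012
k_inf = 1.8392

1.8392


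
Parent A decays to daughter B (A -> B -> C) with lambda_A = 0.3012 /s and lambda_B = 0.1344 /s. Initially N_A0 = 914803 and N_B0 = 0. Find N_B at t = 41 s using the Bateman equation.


N_B(t) = lambda_A * N_A0 / (lambda_B - lambda_A) * [exp(-lambda_A*t) - exp(-lambda_B*t)]
exp(-0.3012*41) = 4.333218e-06; exp(-0.1344*41) = 0.004044489
N_B = 0.3012 * 914803 / (0.1344 - 0.3012) * (4.333218e-06 - 0.004044489)
N_B = 6674.0

6674.0


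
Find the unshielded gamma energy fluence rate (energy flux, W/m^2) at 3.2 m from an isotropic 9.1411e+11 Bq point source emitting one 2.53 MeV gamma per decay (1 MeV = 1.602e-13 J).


psi = A * E * 1.602e-13 / (4*pi*r^2)
psi = 9.1411e+11 * 2.53 * 1.602e-13 / (4*pi*3.2^2)
psi = 0.0028792 W/m^2

0.0028792


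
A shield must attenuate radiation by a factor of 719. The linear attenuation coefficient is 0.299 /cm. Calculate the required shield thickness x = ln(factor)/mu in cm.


x = ln(factor) / mu
x = ln(719) / 0.299
x = 22.000 cm

22.000


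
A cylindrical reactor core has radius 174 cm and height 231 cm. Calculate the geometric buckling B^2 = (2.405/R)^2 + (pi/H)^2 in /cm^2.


B^2 = (2.405/R)^2 + (pi/H)^2
B^2 = (2.405/174)^2 + (pi/231)^2
B^2 = 3.7600e-04 /cm^2

3.7600e-04


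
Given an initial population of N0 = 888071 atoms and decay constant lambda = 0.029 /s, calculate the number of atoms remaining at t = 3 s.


N = N0 * exp(-lambda * t)
N = 888071 * exp(-0.029 * 3)
N = 814074

814074


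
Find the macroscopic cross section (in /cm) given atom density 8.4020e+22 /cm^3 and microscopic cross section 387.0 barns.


Sigma = N * sigma_barns * 1e-24
Sigma = 8.4020e+22 * 387.0 * 1e-24
Sigma = 32.516 /cm

32.516


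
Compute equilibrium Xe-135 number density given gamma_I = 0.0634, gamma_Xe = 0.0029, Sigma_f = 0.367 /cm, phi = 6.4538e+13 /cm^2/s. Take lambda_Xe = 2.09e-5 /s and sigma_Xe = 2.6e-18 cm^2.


Xe_eq = (gamma_I + gamma_Xe) * Sigma_f * phi / (lambda_Xe + sigma_Xe * phi)
Numerator = (0.0634 + 0.0029) * 0.367 * 6.4538e+13 = 1.570345e+12
Denominator = 2.09e-5 + 2.6e-18 * 6.4538e+13 = 1.886988e-04
Xe_eq = 1.570345e+12 / 1.886988e-04 = 8.3220e+15 /cm^3

8.3220e+15


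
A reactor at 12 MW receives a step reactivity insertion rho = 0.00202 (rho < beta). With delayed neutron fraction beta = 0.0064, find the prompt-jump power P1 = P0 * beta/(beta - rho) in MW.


P1/P0 = beta / (beta - rho)
P1/P0 = 0.0064 / (0.0064 - 0.00202) = 1.461187
P1 = 12 * 1.461187 = 17.534 MW

17.534


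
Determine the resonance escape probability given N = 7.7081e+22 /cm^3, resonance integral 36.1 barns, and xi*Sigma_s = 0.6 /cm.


p = exp(-N * I * 1e-24 / (xi*Sigma_s))
p = exp(-7.7081e+22 * 36.1 * 1e-24 / 0.6)
p = 0.0096799

0.0096799


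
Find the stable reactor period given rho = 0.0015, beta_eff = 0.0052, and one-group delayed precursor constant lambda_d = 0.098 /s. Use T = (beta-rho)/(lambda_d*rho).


T = (beta - rho) / (lambda_d * rho)
T = (0.0052 - 0.0015) / (0.098 * 0.0015)
T = 25.170 s

25.170


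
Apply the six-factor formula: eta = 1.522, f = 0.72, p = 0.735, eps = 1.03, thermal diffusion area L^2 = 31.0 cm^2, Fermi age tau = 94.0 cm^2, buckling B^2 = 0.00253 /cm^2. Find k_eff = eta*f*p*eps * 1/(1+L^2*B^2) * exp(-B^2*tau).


k_inf = eta*f*p*eps = 1.522*0.72*0.735*1.03 = 0.8296057
P_TNL = 1/(1 + L^2*B^2) = 1/(1 + 31.0*0.00253) = 0.9272739
P_FNL = exp(-B^2*tau) = exp(-0.00253*94.0) = 0.7883446
k_eff = k_inf * P_TNL * P_FNL = 0.8296057 * 0.9272739 * 0.7883446
k_eff = 0.60645

0.60645


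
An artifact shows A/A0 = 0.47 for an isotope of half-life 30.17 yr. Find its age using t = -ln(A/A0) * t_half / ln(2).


lambda = ln(2) / t_half = ln(2) / 30.17 = 0.02297472 /yr
t = -ln(A/A0) / lambda
t = -ln(0.47) / 0.02297472
t = 32.863 yr

32.863


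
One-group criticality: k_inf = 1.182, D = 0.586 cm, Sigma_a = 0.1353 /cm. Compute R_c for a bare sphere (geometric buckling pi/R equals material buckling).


L^2 = D / Sigma_a = 0.586 / 0.1353 = 4.331116 cm^2
B_m^2 = (k_inf - 1) / L^2 = (1.182 - 1) / 4.331116 = 0.04202150 /cm^2
For a bare sphere: B_g = pi/R, so R_c = pi / sqrt(B_m^2)
R_c = pi / sqrt(0.04202150) = 15.325 cm

15.325


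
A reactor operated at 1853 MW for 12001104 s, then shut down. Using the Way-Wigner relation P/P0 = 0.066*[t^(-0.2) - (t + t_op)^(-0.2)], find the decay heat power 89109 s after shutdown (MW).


P/P0 = 0.066 * [t^(-0.2) - (t + t_op)^(-0.2)]
P/P0 = 0.066 * [89109^(-0.2) - (89109 + 12001104)^(-0.2)]
P/P0 = 0.066 * [0.1023330 - 0.03832774] = 0.004224347
P = 1853 * 0.004224347 = 7.8277 MW

7.8277


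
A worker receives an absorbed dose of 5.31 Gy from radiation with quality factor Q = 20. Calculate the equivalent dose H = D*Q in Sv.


H = D * Q
H = 5.31 * 20
H = 106.20 Sv

106.20


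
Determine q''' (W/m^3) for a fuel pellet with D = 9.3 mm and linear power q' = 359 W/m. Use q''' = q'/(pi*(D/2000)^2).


r = D / 2 / 1000 = 9.3 / 2 / 1000 = 0.00465 m
q''' = q' / (pi * r^2)
q''' = 359 / (pi * 0.00465^2)
q''' = 5.2849e+06 W/m^3

5.2849e+06


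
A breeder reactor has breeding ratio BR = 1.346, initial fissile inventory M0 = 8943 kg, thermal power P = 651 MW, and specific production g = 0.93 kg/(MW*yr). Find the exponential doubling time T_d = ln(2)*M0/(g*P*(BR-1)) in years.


Breeding gain G = BR - 1 = 1.346 - 1 = 0.346
Fissile production rate = g * P * G = 0.93 * 651 * 0.346 = 209.47878 kg/yr
T_d = ln(2) * M0 / (g * P * G)
T_d = ln(2) * 8943 / 209.47878 = 29.592 yr

29.592


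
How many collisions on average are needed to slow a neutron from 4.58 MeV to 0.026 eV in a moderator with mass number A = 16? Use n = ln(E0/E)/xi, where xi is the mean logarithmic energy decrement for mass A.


xi = 1 + (A-1)^2/(2A)*ln((A-1)/(A+1)) = 0.1199467 (for A = 16)
n = ln(E0/E) / xi
n = ln(4.58e6 / 0.026) / 0.1199467
n = ln(1.761538e+08) / 0.1199467 = 158.29

158.29


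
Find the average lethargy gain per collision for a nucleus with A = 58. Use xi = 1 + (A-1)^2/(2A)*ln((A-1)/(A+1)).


xi = 1 + (A-1)^2/(2A) * ln((A-1)/(A+1))
xi = 1 + (58-1)^2/(2*58) * ln((58-1)/(58 +1))
xi = 0.034090

0.034090


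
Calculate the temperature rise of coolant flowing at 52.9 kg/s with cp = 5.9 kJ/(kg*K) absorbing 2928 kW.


dT = Q / (m_dot * cp)
dT = 2928 / (52.9 * 5.9)
dT = 9.3813 C

9.3813


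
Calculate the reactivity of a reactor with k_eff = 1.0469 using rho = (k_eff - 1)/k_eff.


rho = (k_eff - 1) / k_eff
rho = (1.0469 - 1) / 1.0469
rho = 0.044799

0.044799


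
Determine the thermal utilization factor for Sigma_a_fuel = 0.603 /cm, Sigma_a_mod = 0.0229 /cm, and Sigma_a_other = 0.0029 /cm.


f = Sigma_a_fuel / (Sigma_a_fuel + Sigma_a_mod + Sigma_a_other)
f = 0.603 / (0.603 + 0.0229 + 0.0029)
f = 0.95897

0.95897


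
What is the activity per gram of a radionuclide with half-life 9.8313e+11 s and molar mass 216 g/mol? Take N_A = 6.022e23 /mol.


lambda = ln(2) / t_half = ln(2) / 9.8313e+11 = 7.050412e-13 /s
SA = lambda * N_A / M
SA = 7.050412e-13 * 6.022e23 / 216
SA = 1.9656e+09 Bq/g

1.9656e+09


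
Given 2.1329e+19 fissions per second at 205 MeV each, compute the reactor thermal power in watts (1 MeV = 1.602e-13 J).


P = fission_rate * E_MeV * 1.602e-13
P = 2.1329e+19 * 205 * 1.602e-13
P = 7.0047e+08 W

7.0047e+08


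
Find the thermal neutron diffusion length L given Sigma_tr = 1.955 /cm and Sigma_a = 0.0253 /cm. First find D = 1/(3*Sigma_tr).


D = 1 / (3 * Sigma_tr) = 1 / (3 * 1.955) = 0.1705030 cm
L = sqrt(D / Sigma_a)
L = sqrt(0.1705030 / 0.0253)
L = 2.5960 cm

2.5960


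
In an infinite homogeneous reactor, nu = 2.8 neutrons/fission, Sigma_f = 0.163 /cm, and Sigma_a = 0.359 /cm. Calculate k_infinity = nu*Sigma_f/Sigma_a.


k_inf = nu * Sigma_f / Sigma_a
k_inf = 2.8 * 0.163 / 0.359
k_inf = 1.2713

1.2713


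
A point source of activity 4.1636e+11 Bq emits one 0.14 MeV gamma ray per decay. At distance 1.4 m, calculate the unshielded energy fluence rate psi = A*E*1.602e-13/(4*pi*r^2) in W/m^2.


psi = A * E * 1.602e-13 / (4*pi*r^2)
psi = 4.1636e+11 * 0.14 * 1.602e-13 / (4*pi*1.4^2)
psi = 3.7913e-04 W/m^2

3.7913e-04


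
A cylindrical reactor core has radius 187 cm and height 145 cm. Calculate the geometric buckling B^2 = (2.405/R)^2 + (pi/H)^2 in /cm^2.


B^2 = (2.405/R)^2 + (pi/H)^2
B^2 = (2.405/187)^2 + (pi/145)^2
B^2 = 6.3483e-04 /cm^2

6.3483e-04


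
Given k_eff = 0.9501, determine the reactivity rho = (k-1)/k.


rho = (k_eff - 1) / k_eff
rho = (0.9501 - 1) / 0.9501
rho = -0.052521

-0.052521


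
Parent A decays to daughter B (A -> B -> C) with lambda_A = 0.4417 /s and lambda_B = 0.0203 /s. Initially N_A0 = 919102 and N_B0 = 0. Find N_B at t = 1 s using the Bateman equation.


N_B(t) = lambda_A * N_A0 / (lambda_B - lambda_A) * [exp(-lambda_A*t) - exp(-lambda_B*t)]
exp(-0.4417*1) = 0.6429425; exp(-0.0203*1) = 0.9799047
N_B = 0.4417 * 919102 / (0.0203 - 0.4417) * (0.6429425 - 0.9799047)
N_B = 324622

324622


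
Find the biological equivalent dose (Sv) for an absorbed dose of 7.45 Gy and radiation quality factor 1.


H = D * Q
H = 7.45 * 1
H = 7.4500 Sv

7.4500


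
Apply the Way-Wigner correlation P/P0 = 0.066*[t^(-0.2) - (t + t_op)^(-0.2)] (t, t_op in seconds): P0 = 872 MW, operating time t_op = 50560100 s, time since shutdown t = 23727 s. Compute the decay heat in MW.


P/P0 = 0.066 * [t^(-0.2) - (t + t_op)^(-0.2)]
P/P0 = 0.066 * [23727^(-0.2) - (23727 + 50560100)^(-0.2)]
P/P0 = 0.066 * [0.1333372 - 0.02878708] = 0.006900308
P = 872 * 0.006900308 = 6.0171 MW

6.0171


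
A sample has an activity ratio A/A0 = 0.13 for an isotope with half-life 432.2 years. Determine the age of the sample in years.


lambda = ln(2) / t_half = ln(2) / 432.2 = 0.001603765 /yr
t = -ln(A/A0) / lambda
t = -ln(0.13) / 0.001603765
t = 1272.1 yr

1272.1


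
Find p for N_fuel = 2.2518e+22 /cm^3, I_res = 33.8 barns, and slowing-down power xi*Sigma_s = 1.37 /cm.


p = exp(-N * I * 1e-24 / (xi*Sigma_s))
p = exp(-2.2518e+22 * 33.8 * 1e-24 / 1.37)
p = 0.57375

0.57375


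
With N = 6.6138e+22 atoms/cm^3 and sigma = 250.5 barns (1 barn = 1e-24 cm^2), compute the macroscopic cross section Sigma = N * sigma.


Sigma = N * sigma_barns * 1e-24
Sigma = 6.6138e+22 * 250.5 * 1e-24
Sigma = 16.568 /cm

16.568


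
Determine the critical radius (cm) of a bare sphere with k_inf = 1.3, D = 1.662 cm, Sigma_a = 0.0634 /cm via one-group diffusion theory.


L^2 = D / Sigma_a = 1.662 / 0.0634 = 26.21451 cm^2
B_m^2 = (k_inf - 1) / L^2 = (1.3 - 1) / 26.21451 = 0.01144404 /cm^2
For a bare sphere: B_g = pi/R, so R_c = pi / sqrt(B_m^2)
R_c = pi / sqrt(0.01144404) = 29.367 cm

29.367


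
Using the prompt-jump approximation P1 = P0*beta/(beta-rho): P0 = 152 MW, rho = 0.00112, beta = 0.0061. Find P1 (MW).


P1/P0 = beta / (beta - rho)
P1/P0 = 0.0061 / (0.0061 - 0.00112) = 1.224900
P1 = 152 * 1.224900 = 186.18 MW

186.18


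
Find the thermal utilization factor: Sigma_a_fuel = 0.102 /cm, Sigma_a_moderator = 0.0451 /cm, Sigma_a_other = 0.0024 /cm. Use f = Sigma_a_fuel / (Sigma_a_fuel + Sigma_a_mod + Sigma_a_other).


f = Sigma_a_fuel / (Sigma_a_fuel + Sigma_a_mod + Sigma_a_other)
f = 0.102 / (0.102 + 0.0451 + 0.0024)
f = 0.68227

0.68227


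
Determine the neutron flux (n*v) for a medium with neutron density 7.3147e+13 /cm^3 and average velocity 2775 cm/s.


phi = n * v
phi = 7.3147e+13 * 2775
phi = 2.0298e+17 /cm^2/s

2.0298e+17


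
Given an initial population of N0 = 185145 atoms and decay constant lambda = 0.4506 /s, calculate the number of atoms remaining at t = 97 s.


N = N0 * exp(-lambda * t)
N = 185145 * exp(-0.4506 * 97)
N = 1.9288e-14

1.9288e-14


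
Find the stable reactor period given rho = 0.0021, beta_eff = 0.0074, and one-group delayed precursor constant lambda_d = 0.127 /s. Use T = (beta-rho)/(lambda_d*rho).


T = (beta - rho) / (lambda_d * rho)
T = (0.0074 - 0.0021) / (0.127 * 0.0021)
T = 19.873 s

19.873


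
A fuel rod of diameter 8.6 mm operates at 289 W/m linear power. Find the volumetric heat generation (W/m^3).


r = D / 2 / 1000 = 8.6 / 2 / 1000 = 0.0043 m
q''' = q' / (pi * r^2)
q''' = 289 / (pi * 0.0043^2)
q''' = 4.9752e+06 W/m^3

4.9752e+06


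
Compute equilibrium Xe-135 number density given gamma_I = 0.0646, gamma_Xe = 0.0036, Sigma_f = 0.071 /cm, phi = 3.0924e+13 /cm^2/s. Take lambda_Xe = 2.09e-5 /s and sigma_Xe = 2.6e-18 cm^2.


Xe_eq = (gamma_I + gamma_Xe) * Sigma_f * phi / (lambda_Xe + sigma_Xe * phi)
Numerator = (0.0646 + 0.0036) * 0.071 * 3.0924e+13 = 1.497402e+11
Denominator = 2.09e-5 + 2.6e-18 * 3.0924e+13 = 1.013024e-04
Xe_eq = 1.497402e+11 / 1.013024e-04 = 1.4782e+15 /cm^3

1.4782e+15


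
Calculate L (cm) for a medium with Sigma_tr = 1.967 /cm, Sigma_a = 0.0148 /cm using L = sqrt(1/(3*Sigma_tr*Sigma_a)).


D = 1 / (3 * Sigma_tr) = 1 / (3 * 1.967) = 0.1694628 cm
L = sqrt(D / Sigma_a)
L = sqrt(0.1694628 / 0.0148)
L = 3.3838 cm

3.3838


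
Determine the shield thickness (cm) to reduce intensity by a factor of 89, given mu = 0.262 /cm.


x = ln(factor) / mu
x = ln(89) / 0.262
x = 17.132 cm

17.132


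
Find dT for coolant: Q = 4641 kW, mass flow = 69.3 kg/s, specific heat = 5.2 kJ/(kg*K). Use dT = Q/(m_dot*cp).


dT = Q / (m_dot * cp)
dT = 4641 / (69.3 * 5.2)
dT = 12.879 C

12.879


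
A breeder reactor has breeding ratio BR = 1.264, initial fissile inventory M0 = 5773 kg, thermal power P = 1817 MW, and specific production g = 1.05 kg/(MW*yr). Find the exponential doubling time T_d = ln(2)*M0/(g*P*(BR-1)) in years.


Breeding gain G = BR - 1 = 1.264 - 1 = 0.264
Fissile production rate = g * P * G = 1.05 * 1817 * 0.264 = 503.6724 kg/yr
T_d = ln(2) * M0 / (g * P * G)
T_d = ln(2) * 5773 / 503.6724 = 7.9447 yr

7.9447


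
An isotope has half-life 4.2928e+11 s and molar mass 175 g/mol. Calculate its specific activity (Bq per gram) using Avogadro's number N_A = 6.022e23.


lambda = ln(2) / t_half = ln(2) / 4.2928e+11 = 1.614674e-12 /s
SA = lambda * N_A / M
SA = 1.614674e-12 * 6.022e23 / 175
SA = 5.5563e+09 Bq/g

5.5563e+09


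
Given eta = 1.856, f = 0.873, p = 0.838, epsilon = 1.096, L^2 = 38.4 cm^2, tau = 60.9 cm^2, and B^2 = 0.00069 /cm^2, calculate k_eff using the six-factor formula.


k_inf = eta*f*p*eps = 1.856*0.873*0.838*1.096 = 1.488150
P_TNL = 1/(1 + L^2*B^2) = 1/(1 + 38.4*0.00069) = 0.9741879
P_FNL = exp(-B^2*tau) = exp(-0.00069*60.9) = 0.9588496
k_eff = k_inf * P_TNL * P_FNL = 1.488150 * 0.9741879 * 0.9588496
k_eff = 1.3901

1.3901


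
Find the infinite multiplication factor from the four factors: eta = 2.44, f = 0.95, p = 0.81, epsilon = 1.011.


k_inf = eta * f * p * epsilon
k_inf = 2.44 * 0.95 * 0.81 * 1.011
k_inf = 1.8982

1.8982


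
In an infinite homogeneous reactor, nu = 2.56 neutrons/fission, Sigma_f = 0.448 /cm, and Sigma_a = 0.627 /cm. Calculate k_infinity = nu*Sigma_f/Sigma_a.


k_inf = nu * Sigma_f / Sigma_a
k_inf = 2.56 * 0.448 / 0.627
k_inf = 1.8292

1.8292


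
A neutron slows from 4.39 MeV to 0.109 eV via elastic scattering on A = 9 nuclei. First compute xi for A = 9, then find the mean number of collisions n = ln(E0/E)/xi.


xi = 1 + (A-1)^2/(2A)*ln((A-1)/(A+1)) = 0.2066007 (for A = 9)
n = ln(E0/E) / xi
n = ln(4.39e6 / 0.109) / 0.2066007
n = ln(4.027523e+07) / 0.2066007 = 84.759

84.759


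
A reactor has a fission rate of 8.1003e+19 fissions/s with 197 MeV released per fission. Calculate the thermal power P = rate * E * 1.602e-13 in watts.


P = fission_rate * E_MeV * 1.602e-13
P = 8.1003e+19 * 197 * 1.602e-13
P = 2.5564e+09 W

2.5564e+09


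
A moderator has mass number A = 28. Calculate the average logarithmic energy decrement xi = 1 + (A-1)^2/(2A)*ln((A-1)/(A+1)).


xi = 1 + (A-1)^2/(2A) * ln((A-1)/(A+1))
xi = 1 + (28-1)^2/(2*28) * ln((28-1)/(28 +1))
xi = 0.069757

0.069757


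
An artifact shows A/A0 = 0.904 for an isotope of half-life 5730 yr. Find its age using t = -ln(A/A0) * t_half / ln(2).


lambda = ln(2) / t_half = ln(2) / 5730 = 1.209681e-04 /yr
t = -ln(A/A0) / lambda
t = -ln(0.904) / 1.209681e-04
t = 834.32 yr

834.32


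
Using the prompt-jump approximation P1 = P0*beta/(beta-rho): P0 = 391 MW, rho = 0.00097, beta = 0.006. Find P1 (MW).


P1/P0 = beta / (beta - rho)
P1/P0 = 0.006 / (0.006 - 0.00097) = 1.192843
P1 = 391 * 1.192843 = 466.40 MW

466.40


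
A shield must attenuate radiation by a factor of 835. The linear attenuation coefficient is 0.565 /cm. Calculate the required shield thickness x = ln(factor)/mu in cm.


x = ln(factor) / mu
x = ln(835) / 0.565
x = 11.907 cm

11.907


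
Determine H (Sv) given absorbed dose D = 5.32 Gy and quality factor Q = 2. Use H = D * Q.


H = D * Q
H = 5.32 * 2
H = 10.640 Sv

10.640


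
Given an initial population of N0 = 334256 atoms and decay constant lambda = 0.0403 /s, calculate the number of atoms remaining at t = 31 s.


N = N0 * exp(-lambda * t)
N = 334256 * exp(-0.0403 * 31)
N = 95833

95833


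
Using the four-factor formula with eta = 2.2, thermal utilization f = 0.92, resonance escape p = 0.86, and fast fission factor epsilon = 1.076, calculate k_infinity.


k_inf = eta * f * p * epsilon
k_inf = 2.2 * 0.92 * 0.86 * 1.076
k_inf = 1.8729

1.8729


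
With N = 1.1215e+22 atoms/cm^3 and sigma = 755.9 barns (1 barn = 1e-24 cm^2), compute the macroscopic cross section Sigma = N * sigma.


Sigma = N * sigma_barns * 1e-24
Sigma = 1.1215e+22 * 755.9 * 1e-24
Sigma = 8.4774 /cm

8.4774


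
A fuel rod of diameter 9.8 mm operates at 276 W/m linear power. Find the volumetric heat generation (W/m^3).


r = D / 2 / 1000 = 9.8 / 2 / 1000 = 0.0049 m
q''' = q' / (pi * r^2)
q''' = 276 / (pi * 0.0049^2)
q''' = 3.6590e+06 W/m^3

3.6590e+06


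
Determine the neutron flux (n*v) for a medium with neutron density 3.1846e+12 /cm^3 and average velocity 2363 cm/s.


phi = n * v
phi = 3.1846e+12 * 2363
phi = 7.5252e+15 /cm^2/s

7.5252e+15


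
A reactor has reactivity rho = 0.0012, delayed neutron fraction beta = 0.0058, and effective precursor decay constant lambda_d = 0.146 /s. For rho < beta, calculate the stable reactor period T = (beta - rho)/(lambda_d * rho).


T = (beta - rho) / (lambda_d * rho)
T = (0.0058 - 0.0012) / (0.146 * 0.0012)
T = 26.256 s

26.256


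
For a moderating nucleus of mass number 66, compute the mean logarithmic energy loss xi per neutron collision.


xi = 1 + (A-1)^2/(2A) * ln((A-1)/(A+1))
xi = 1 + (66-1)^2/(2*66) * ln((66-1)/(66 +1))
xi = 0.029999

0.029999


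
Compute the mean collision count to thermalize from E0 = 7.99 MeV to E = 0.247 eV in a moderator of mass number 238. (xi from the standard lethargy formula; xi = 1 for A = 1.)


xi = 1 + (A-1)^2/(2A)*ln((A-1)/(A+1)) = 0.008379872 (for A = 238)
n = ln(E0/E) / xi
n = ln(7.99e6 / 0.247) / 0.008379872
n = ln(3.234818e+07) / 0.008379872 = 2063.5

2063.5


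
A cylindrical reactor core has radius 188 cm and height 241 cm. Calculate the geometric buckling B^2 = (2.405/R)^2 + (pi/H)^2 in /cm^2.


B^2 = (2.405/R)^2 + (pi/H)^2
B^2 = (2.405/188)^2 + (pi/241)^2
B^2 = 3.3358e-04 /cm^2

3.3358e-04


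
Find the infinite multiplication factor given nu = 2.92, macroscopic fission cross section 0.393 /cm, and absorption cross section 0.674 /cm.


k_inf = nu * Sigma_f / Sigma_a
k_inf = 2.92 * 0.393 / 0.674
k_inf = 1.7026

1.7026


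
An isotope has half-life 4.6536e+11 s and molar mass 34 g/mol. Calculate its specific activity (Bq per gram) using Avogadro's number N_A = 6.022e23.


lambda = ln(2) / t_half = ln(2) / 4.6536e+11 = 1.489486e-12 /s
SA = lambda * N_A / M
SA = 1.489486e-12 * 6.022e23 / 34
SA = 2.6381e+10 Bq/g

2.6381e+10


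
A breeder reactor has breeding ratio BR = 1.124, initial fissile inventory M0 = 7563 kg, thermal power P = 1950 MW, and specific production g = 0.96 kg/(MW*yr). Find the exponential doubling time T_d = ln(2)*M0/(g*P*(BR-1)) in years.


Breeding gain G = BR - 1 = 1.124 - 1 = 0.124
Fissile production rate = g * P * G = 0.96 * 1950 * 0.124 = 232.128 kg/yr
T_d = ln(2) * M0 / (g * P * G)
T_d = ln(2) * 7563 / 232.128 = 22.584 yr

22.584


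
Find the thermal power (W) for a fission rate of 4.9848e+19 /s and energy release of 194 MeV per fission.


P = fission_rate * E_MeV * 1.602e-13
P = 4.9848e+19 * 194 * 1.602e-13
P = 1.5492e+09 W

1.5492e+09


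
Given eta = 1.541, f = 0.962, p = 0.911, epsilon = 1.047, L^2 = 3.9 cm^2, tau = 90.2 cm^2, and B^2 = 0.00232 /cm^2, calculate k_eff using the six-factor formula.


k_inf = eta*f*p*eps = 1.541*0.962*0.911*1.047 = 1.413978
P_TNL = 1/(1 + L^2*B^2) = 1/(1 + 3.9*0.00232) = 0.9910331
P_FNL = exp(-B^2*tau) = exp(-0.00232*90.2) = 0.8111811
k_eff = k_inf * P_TNL * P_FNL = 1.413978 * 0.9910331 * 0.8111811
k_eff = 1.1367

1.1367


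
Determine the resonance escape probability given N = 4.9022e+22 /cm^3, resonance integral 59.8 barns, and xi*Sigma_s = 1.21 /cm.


p = exp(-N * I * 1e-24 / (xi*Sigma_s))
p = exp(-4.9022e+22 * 59.8 * 1e-24 / 1.21)
p = 0.088678

0.088678


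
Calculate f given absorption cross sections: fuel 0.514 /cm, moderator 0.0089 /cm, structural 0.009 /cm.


f = Sigma_a_fuel / (Sigma_a_fuel + Sigma_a_mod + Sigma_a_other)
f = 0.514 / (0.514 + 0.0089 + 0.009)
f = 0.96635

0.96635


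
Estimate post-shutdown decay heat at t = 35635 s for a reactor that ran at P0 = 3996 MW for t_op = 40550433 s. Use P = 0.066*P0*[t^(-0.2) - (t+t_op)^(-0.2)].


P/P0 = 0.066 * [t^(-0.2) - (t + t_op)^(-0.2)]
P/P0 = 0.066 * [35635^(-0.2) - (35635 + 40550433)^(-0.2)]
P/P0 = 0.066 * [0.1229206 - 0.03008324] = 0.006127266
P = 3996 * 0.006127266 = 24.485 MW

24.485


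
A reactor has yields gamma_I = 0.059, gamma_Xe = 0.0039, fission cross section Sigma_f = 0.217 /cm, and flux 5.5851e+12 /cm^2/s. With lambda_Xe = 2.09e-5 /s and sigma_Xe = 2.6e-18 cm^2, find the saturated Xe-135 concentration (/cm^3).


Xe_eq = (gamma_I + gamma_Xe) * Sigma_f * phi / (lambda_Xe + sigma_Xe * phi)
Numerator = (0.059 + 0.0039) * 0.217 * 5.5851e+12 = 7.623271e+10
Denominator = 2.09e-5 + 2.6e-18 * 5.5851e+12 = 3.542126e-05
Xe_eq = 7.623271e+10 / 3.542126e-05 = 2.1522e+15 /cm^3

2.1522e+15


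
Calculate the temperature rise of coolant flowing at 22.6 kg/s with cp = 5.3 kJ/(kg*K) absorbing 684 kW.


dT = Q / (m_dot * cp)
dT = 684 / (22.6 * 5.3)
dT = 5.7105 C

5.7105


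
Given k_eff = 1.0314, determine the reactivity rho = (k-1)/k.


rho = (k_eff - 1) / k_eff
rho = (1.0314 - 1) / 1.0314
rho = 0.030444

0.030444


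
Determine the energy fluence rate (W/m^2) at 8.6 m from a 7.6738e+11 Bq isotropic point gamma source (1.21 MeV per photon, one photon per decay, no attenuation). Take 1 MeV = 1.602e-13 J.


psi = A * E * 1.602e-13 / (4*pi*r^2)
psi = 7.6738e+11 * 1.21 * 1.602e-13 / (4*pi*8.6^2)
psi = 1.6005e-04 W/m^2

1.6005e-04


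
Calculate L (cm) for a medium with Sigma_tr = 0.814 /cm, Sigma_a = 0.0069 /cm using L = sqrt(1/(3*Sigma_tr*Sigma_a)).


D = 1 / (3 * Sigma_tr) = 1 / (3 * 0.814) = 0.4095004 cm
L = sqrt(D / Sigma_a)
L = sqrt(0.4095004 / 0.0069)
L = 7.7038 cm

7.7038


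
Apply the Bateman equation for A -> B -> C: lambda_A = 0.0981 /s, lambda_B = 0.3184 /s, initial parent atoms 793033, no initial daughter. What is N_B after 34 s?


N_B(t) = lambda_A * N_A0 / (lambda_B - lambda_A) * [exp(-lambda_A*t) - exp(-lambda_B*t)]
exp(-0.0981*34) = 0.03560034; exp(-0.3184*34) = 1.988390e-05
N_B = 0.0981 * 793033 / (0.3184 - 0.0981) * (0.03560034 - 1.988390e-05)
N_B = 12565

12565
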